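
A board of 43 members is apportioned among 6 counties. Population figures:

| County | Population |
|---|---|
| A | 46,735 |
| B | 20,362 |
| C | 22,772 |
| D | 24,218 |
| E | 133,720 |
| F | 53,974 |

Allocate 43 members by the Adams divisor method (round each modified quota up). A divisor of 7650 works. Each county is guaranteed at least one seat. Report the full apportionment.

With modified divisor 7650: modified quotas A 6.109, B 2.662, C 2.977, D 3.166, E 17.480, F 7.055.
Rounding up: A 7, B 3, C 3, D 4, E 18, F 8 (total 43).

A=7, B=3, C=3, D=4, E=18, F=8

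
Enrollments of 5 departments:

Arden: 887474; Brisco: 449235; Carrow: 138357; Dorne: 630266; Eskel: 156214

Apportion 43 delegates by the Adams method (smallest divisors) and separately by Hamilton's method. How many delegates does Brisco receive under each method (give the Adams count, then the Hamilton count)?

Adams: Arden 16, Brisco 9, Carrow 3, Dorne 12, Eskel 3.
Hamilton: Arden 17, Brisco 8, Carrow 3, Dorne 12, Eskel 3.
Brisco gets 9 under Adams and 8 under Hamilton.

9 and 8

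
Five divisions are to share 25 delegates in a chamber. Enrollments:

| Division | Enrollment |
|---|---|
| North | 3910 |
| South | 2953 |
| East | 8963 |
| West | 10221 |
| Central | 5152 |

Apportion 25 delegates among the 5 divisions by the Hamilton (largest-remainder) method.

The standard divisor is 31199/25 ≈ 1247.96.
Standard quotas: North 3.1331, South 2.3663, East 7.1821, West 8.1902, Central 4.1283.
Lower quotas: North 3, South 2, East 7, West 8, Central 4 (sum 24, leaving 1 seat).
Remainders in descending order: South 0.3663, West 0.1902, East 0.1821, North 0.1331, Central 0.1283.
The surplus seat goes to South.

North 3, South 3, East 7, West 8, Central 4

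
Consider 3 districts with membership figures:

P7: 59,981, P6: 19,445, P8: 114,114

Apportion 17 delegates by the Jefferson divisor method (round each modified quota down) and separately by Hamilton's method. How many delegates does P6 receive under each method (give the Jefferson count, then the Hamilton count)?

1 and 2

Jefferson: P7 5, P6 1, P8 11.
Hamilton: P7 5, P6 2, P8 10.
P6 gets 1 under Jefferson and 2 under Hamilton.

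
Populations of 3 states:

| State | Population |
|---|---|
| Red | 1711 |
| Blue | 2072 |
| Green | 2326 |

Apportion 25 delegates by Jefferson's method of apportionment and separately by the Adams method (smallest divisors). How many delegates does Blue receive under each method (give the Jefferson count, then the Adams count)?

8 and 9

Jefferson: Red 7, Blue 8, Green 10.
Adams: Red 7, Blue 9, Green 9.
Blue gets 8 under Jefferson and 9 under Adams.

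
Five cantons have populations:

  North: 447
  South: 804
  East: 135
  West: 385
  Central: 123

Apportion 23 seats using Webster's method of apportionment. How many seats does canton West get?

Standard divisor 1894/23 ≈ 82.348; standard quotas: North 5.428, South 9.763, East 1.639, West 4.675, Central 1.494.
Rounding to the nearest integer gives North 5, South 10, East 2, West 5, Central 1 — total 23, matching the house size, so no adjustment is needed.
West receives 5.

5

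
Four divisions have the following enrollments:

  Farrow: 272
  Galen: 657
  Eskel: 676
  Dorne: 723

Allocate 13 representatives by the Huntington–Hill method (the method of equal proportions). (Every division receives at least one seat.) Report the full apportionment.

Farrow 2, Galen 3, Eskel 4, Dorne 4

With divisor 191: modified quotas Farrow 1.424, Galen 3.440, Eskel 3.539, Dorne 3.785.
Geometric-mean thresholds: Farrow √(1·2)=1.414, Galen √(3·4)=3.464, Eskel √(3·4)=3.464, Dorne √(3·4)=3.464.
Each quota rounded against its threshold gives Farrow 2, Galen 3, Eskel 4, Dorne 4 (total 13).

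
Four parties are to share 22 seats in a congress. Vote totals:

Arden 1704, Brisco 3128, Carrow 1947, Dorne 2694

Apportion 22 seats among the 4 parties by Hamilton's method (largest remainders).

Standard divisor: 9473 ÷ 22 ≈ 430.591.
Standard quotas: Arden 3.957, Brisco 7.264, Carrow 4.522, Dorne 6.257.
Lower quotas: Arden 3, Brisco 7, Carrow 4, Dorne 6 (sum 20, leaving 2 seats).
Remainders in descending order: Arden 0.957, Carrow 0.522, Brisco 0.264, Dorne 0.257.
Largest remainders: Arden, Carrow receive the extra seats.

Arden 4, Brisco 7, Carrow 5, Dorne 6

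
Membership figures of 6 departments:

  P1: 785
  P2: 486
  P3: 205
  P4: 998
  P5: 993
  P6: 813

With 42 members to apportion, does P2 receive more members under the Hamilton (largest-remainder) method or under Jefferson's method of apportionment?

Hamilton

Hamilton: P1 7, P2 5, P3 2, P4 10, P5 10, P6 8.
Jefferson: P1 8, P2 4, P3 2, P4 10, P5 10, P6 8.
P2 gets 5 under Hamilton and 4 under Jefferson.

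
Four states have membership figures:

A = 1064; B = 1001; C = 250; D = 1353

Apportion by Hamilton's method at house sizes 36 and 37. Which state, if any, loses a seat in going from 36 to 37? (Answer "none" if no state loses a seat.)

C

At 36 seats: A 10, B 10, C 3, D 13.
At 37 seats: A 11, B 10, C 2, D 14.
C drops from 3 to 2.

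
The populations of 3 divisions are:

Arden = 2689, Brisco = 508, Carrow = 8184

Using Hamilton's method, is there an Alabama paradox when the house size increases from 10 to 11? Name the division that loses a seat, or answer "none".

At 10 seats: Arden 2, Brisco 1, Carrow 7.
At 11 seats: Arden 3, Brisco 0, Carrow 8.
Brisco drops from 1 to 0.

Brisco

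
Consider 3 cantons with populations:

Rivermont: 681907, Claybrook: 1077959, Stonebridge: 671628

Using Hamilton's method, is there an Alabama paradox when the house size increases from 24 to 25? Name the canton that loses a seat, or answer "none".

At 24 seats: Rivermont 7, Claybrook 11, Stonebridge 6.
At 25 seats: Rivermont 7, Claybrook 11, Stonebridge 7.
No canton's allocation decreased.

none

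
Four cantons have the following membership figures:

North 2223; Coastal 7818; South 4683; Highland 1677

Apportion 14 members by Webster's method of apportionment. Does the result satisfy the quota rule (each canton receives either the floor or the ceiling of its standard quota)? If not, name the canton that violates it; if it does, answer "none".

Standard quotas: North 1.898, Coastal 6.673, South 3.997, Highland 1.431.
Webster allocation: North 2, Coastal 7, South 4, Highland 1.
Every allocation lies between the lower and upper quota.

none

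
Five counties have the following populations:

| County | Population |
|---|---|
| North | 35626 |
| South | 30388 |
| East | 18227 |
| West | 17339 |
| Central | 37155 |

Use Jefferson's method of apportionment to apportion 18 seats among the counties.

North=5, South=4, East=2, West=2, Central=5

Standard divisor 138735/18 ≈ 7707.5; standard quotas: North 4.622, South 3.943, East 2.365, West 2.250, Central 4.821.
Rounding down gives 4, 3, 2, 2, 4 = 15 seats, so the divisor must be adjusted.
With modified divisor 6700: modified quotas North 5.317, South 4.536, East 2.720, West 2.588, Central 5.546.
Rounding down: North 5, South 4, East 2, West 2, Central 5 (total 18).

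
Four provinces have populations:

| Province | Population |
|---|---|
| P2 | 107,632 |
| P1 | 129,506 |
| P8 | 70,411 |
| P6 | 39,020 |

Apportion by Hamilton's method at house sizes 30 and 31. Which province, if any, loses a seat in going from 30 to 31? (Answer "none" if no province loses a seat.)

At 30 seats: P2 9, P1 11, P8 6, P6 4.
At 31 seats: P2 10, P1 12, P8 6, P6 3.
P6 drops from 4 to 3.

P6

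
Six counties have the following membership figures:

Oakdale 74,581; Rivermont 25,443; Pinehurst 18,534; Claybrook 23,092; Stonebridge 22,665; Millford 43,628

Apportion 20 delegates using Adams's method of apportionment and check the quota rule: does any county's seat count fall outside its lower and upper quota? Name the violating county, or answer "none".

none

Standard quotas: Oakdale 7.173, Rivermont 2.447, Pinehurst 1.783, Claybrook 2.221, Stonebridge 2.180, Millford 4.196.
Adams allocation: Oakdale 7, Rivermont 3, Pinehurst 2, Claybrook 2, Stonebridge 2, Millford 4.
Every allocation lies between the lower and upper quota.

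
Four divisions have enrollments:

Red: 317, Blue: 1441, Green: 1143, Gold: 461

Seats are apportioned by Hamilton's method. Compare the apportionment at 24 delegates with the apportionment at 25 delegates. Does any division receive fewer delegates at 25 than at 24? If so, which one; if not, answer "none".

Gold

At 24 seats: Red 2, Blue 10, Green 8, Gold 4.
At 25 seats: Red 2, Blue 11, Green 9, Gold 3.
Gold drops from 4 to 3.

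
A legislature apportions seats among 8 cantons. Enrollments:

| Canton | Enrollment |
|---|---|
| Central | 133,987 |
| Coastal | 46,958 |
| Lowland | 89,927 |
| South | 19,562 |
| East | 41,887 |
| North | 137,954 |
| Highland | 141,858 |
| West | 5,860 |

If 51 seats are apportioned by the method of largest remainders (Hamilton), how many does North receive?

Standard divisor: 617993 ÷ 51 ≈ 12117.51.
Standard quotas: Central 11.0573, Coastal 3.8752, Lowland 7.4212, South 1.6144, East 3.4567, North 11.3847, Highland 11.7069, West 0.4836.
Lower quotas: Central 11, Coastal 3, Lowland 7, South 1, East 3, North 11, Highland 11, West 0 (sum 47, leaving 4 seats).
Remainders in descending order: Coastal 0.8752, Highland 0.7069, South 0.6144, West 0.4836, East 0.4567, Lowland 0.4212, North 0.3847, Central 0.0573.
Largest remainders: Coastal, Highland, South, West receive the extra seats.
North receives 11.

11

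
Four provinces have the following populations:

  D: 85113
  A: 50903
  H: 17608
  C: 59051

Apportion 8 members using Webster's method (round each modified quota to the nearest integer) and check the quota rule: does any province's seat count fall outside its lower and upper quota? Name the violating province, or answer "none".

Standard quotas: D 3.202, A 1.915, H 0.662, C 2.221.
Webster allocation: D 3, A 2, H 1, C 2.
Every allocation lies between the lower and upper quota.

none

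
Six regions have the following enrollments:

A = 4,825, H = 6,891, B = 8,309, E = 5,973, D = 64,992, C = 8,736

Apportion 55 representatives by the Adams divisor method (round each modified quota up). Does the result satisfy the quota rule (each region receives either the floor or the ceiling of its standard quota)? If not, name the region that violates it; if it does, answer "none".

D

Standard quotas: A 2.661, H 3.800, B 4.583, E 3.294, D 35.844, C 4.818.
Adams allocation: A 3, H 4, B 5, E 4, D 34, C 5.
D has quota 35.844 (lower 35, upper 36) but receives 34 — outside the quota interval.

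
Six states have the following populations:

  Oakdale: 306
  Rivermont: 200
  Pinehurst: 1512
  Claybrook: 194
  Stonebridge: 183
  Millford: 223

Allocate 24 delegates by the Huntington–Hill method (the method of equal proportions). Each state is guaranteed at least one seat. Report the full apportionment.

Oakdale: 3, Rivermont: 2, Pinehurst: 13, Claybrook: 2, Stonebridge: 2, Millford: 2

With divisor 117: modified quotas Oakdale 2.615, Rivermont 1.709, Pinehurst 12.923, Claybrook 1.658, Stonebridge 1.564, Millford 1.906.
Geometric-mean thresholds: Oakdale √(2·3)=2.449, Rivermont √(1·2)=1.414, Pinehurst √(12·13)=12.490, Claybrook √(1·2)=1.414, Stonebridge √(1·2)=1.414, Millford √(1·2)=1.414.
Each quota rounded against its threshold gives Oakdale 3, Rivermont 2, Pinehurst 13, Claybrook 2, Stonebridge 2, Millford 2 (total 24).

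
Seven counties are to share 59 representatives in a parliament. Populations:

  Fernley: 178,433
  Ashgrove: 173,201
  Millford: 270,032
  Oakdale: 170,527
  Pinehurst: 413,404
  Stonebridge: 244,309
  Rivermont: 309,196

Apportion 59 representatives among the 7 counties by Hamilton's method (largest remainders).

Fernley=6, Ashgrove=6, Millford=9, Oakdale=6, Pinehurst=14, Stonebridge=8, Rivermont=10

Total 1759102; standard divisor 1759102/59 ≈ 29815.288.
Standard quotas: Fernley 5.9846, Ashgrove 5.8091, Millford 9.0568, Oakdale 5.7194, Pinehurst 13.8655, Stonebridge 8.1941, Rivermont 10.3704.
Lower quotas: Fernley 5, Ashgrove 5, Millford 9, Oakdale 5, Pinehurst 13, Stonebridge 8, Rivermont 10 (sum 55, leaving 4 seats).
Remainders in descending order: Fernley 0.9846, Pinehurst 0.8655, Ashgrove 0.8091, Oakdale 0.7194, Rivermont 0.3704, Stonebridge 0.1941, Millford 0.0568.
Largest remainders: Fernley, Pinehurst, Ashgrove, Oakdale receive the extra seats.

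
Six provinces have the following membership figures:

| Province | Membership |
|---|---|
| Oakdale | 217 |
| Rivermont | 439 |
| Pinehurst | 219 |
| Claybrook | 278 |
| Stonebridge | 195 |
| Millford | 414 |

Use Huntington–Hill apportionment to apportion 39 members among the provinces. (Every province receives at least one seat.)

With divisor 45: modified quotas Oakdale 4.822, Rivermont 9.756, Pinehurst 4.867, Claybrook 6.178, Stonebridge 4.333, Millford 9.200.
Geometric-mean thresholds: Oakdale √(4·5)=4.472, Rivermont √(9·10)=9.487, Pinehurst √(4·5)=4.472, Claybrook √(6·7)=6.481, Stonebridge √(4·5)=4.472, Millford √(9·10)=9.487.
Each quota rounded against its threshold gives Oakdale 5, Rivermont 10, Pinehurst 5, Claybrook 6, Stonebridge 4, Millford 9 (total 39).

Oakdale 5, Rivermont 10, Pinehurst 5, Claybrook 6, Stonebridge 4, Millford 9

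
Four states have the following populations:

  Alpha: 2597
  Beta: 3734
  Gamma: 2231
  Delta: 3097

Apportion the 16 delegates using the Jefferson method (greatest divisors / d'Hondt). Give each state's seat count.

Standard divisor 11659/16 ≈ 728.688; standard quotas: Alpha 3.564, Beta 5.124, Gamma 3.062, Delta 4.250.
Rounding down gives 3, 5, 3, 4 = 15 seats, so the divisor must be adjusted.
With modified divisor 640: modified quotas Alpha 4.058, Beta 5.834, Gamma 3.486, Delta 4.839.
Rounding down: Alpha 4, Beta 5, Gamma 3, Delta 4 (total 16).

Alpha: 4, Beta: 5, Gamma: 3, Delta: 4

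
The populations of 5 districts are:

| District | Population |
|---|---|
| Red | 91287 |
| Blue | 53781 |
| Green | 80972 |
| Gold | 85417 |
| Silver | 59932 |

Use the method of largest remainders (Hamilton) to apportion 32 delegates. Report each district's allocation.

Total 371389; standard divisor 371389/32 ≈ 11605.906.
Standard quotas: Red 7.8656, Blue 4.6339, Green 6.9768, Gold 7.3598, Silver 5.1639.
Lower quotas: Red 7, Blue 4, Green 6, Gold 7, Silver 5 (sum 29, leaving 3 seats).
Remainders in descending order: Green 0.9768, Red 0.8656, Blue 0.6339, Gold 0.3598, Silver 0.1639.
The surplus seats go to Green, Red, Blue.

Red=8, Blue=5, Green=7, Gold=7, Silver=5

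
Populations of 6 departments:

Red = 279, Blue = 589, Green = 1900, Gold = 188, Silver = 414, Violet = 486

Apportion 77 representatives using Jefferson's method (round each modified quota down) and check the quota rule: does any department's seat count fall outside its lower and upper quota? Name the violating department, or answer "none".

Green

Standard quotas: Red 5.571, Blue 11.762, Green 37.941, Gold 3.754, Silver 8.267, Violet 9.705.
Jefferson allocation: Red 5, Blue 12, Green 39, Gold 3, Silver 8, Violet 10.
Green has quota 37.941 (lower 37, upper 38) but receives 39 — outside the quota interval.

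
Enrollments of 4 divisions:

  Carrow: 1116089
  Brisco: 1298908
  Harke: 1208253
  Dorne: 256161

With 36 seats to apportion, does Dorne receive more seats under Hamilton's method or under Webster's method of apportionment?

Hamilton

Hamilton: Carrow 10, Brisco 12, Harke 11, Dorne 3.
Webster: Carrow 11, Brisco 12, Harke 11, Dorne 2.
Dorne gets 3 under Hamilton and 2 under Webster.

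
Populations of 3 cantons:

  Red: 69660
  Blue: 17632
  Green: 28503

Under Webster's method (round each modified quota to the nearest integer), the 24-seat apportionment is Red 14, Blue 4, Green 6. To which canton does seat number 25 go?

Priority for the next seat is population ÷ (current seats + 0.5).
Priorities: Red 4804.138, Blue 3918.222, Green 4385.077.
Highest priority: Red.

Red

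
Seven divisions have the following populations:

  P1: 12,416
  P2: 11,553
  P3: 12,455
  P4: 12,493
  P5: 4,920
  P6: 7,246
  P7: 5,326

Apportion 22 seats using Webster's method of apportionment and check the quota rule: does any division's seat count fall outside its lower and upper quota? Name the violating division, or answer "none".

none

Standard quotas: P1 4.113, P2 3.827, P3 4.126, P4 4.139, P5 1.630, P6 2.400, P7 1.764.
Webster allocation: P1 4, P2 4, P3 4, P4 4, P5 2, P6 2, P7 2.
Every allocation lies between the lower and upper quota.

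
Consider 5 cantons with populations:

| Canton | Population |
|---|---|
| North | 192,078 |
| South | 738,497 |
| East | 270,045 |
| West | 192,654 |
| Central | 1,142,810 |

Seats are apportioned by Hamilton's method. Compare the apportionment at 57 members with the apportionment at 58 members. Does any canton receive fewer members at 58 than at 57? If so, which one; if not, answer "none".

At 57 seats: North 4, South 17, East 6, West 4, Central 26.
At 58 seats: North 4, South 17, East 6, West 5, Central 26.
No canton's allocation decreased.

none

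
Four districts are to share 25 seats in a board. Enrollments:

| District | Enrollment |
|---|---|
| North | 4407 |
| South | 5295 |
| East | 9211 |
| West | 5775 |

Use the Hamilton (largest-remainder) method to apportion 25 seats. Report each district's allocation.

Standard divisor: 24688 ÷ 25 ≈ 987.52.
Standard quotas: North 4.4627, South 5.3619, East 9.3274, West 5.8480.
Lower quotas: North 4, South 5, East 9, West 5 (sum 23, leaving 2 seats).
Remainders in descending order: West 0.8480, North 0.4627, South 0.3619, East 0.3274.
The surplus seats go to West, North.

North 5, South 5, East 9, West 6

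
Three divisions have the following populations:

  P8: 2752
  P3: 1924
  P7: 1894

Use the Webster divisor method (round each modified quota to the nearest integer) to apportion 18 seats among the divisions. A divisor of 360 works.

P8 8, P3 5, P7 5

With modified divisor 360: modified quotas P8 7.644, P3 5.344, P7 5.261.
Rounding to the nearest integer: P8 8, P3 5, P7 5 (total 18).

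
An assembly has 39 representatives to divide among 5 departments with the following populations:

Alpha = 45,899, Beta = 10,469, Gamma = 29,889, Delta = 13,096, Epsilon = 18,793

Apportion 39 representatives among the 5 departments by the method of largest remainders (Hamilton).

Alpha: 15; Beta: 4; Gamma: 10; Delta: 4; Epsilon: 6

Standard divisor: 118146 ÷ 39 ≈ 3029.385.
Standard quotas: Alpha 15.1513, Beta 3.4558, Gamma 9.8664, Delta 4.3230, Epsilon 6.2036.
Lower quotas: Alpha 15, Beta 3, Gamma 9, Delta 4, Epsilon 6 (sum 37, leaving 2 seats).
Remainders in descending order: Gamma 0.8664, Beta 0.4558, Delta 0.3230, Epsilon 0.2036, Alpha 0.1513.
The surplus seats go to Gamma, Beta.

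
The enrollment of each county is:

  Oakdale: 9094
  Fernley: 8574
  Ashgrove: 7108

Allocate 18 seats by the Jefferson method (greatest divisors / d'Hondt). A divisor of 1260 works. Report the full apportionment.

With modified divisor 1260: modified quotas Oakdale 7.217, Fernley 6.805, Ashgrove 5.641.
Rounding down: Oakdale 7, Fernley 6, Ashgrove 5 (total 18).

Oakdale 7, Fernley 6, Ashgrove 5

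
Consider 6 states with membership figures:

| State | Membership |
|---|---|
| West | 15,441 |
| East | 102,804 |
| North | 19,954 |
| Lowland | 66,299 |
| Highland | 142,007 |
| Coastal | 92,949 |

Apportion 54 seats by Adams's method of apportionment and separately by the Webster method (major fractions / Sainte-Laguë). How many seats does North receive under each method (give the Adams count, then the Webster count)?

Adams: West 2, East 13, North 3, Lowland 8, Highland 17, Coastal 11.
Webster: West 2, East 13, North 2, Lowland 8, Highland 18, Coastal 11.
North gets 3 under Adams and 2 under Webster.

3 and 2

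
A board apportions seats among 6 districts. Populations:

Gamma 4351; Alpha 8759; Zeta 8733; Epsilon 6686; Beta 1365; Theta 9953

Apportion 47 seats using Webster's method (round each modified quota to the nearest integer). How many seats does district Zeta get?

10

Standard divisor 39847/47 ≈ 847.809; standard quotas: Gamma 5.132, Alpha 10.331, Zeta 10.301, Epsilon 7.886, Beta 1.610, Theta 11.740.
Rounding to the nearest integer gives Gamma 5, Alpha 10, Zeta 10, Epsilon 8, Beta 2, Theta 12 — total 47, matching the house size, so no adjustment is needed.
Zeta receives 10.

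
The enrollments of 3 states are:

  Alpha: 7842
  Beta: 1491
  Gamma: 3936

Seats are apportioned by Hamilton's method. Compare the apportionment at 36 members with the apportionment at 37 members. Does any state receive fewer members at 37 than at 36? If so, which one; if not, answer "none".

none

At 36 seats: Alpha 21, Beta 4, Gamma 11.
At 37 seats: Alpha 22, Beta 4, Gamma 11.
No state's allocation decreased.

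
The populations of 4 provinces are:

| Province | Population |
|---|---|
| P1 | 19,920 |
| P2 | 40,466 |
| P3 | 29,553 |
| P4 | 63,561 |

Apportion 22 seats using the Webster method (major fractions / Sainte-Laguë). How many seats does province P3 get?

4

Standard divisor 153500/22 ≈ 6977.273; standard quotas: P1 2.855, P2 5.800, P3 4.236, P4 9.110.
Rounding to the nearest integer gives P1 3, P2 6, P3 4, P4 9 — total 22, matching the house size, so no adjustment is needed.
P3 receives 4.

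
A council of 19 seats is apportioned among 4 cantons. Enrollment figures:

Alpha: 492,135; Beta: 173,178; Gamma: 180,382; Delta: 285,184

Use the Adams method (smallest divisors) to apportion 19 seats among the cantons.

Alpha 8, Beta 3, Gamma 3, Delta 5

Standard divisor 1130879/19 ≈ 59519.947; standard quotas: Alpha 8.268, Beta 2.910, Gamma 3.031, Delta 4.791.
Rounding up gives 9, 3, 4, 5 = 21 seats, so the divisor must be adjusted.
With modified divisor 65900: modified quotas Alpha 7.468, Beta 2.628, Gamma 2.737, Delta 4.328.
Rounding up: Alpha 8, Beta 3, Gamma 3, Delta 5 (total 19).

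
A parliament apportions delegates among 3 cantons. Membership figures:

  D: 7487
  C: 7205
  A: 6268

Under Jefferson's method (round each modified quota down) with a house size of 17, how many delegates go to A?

5

Standard divisor 20960/17 ≈ 1232.941; standard quotas: D 6.072, C 5.844, A 5.084.
Rounding down gives 6, 5, 5 = 16 seats, so the divisor must be adjusted.
With modified divisor 1100: modified quotas D 6.806, C 6.550, A 5.698.
Rounding down: D 6, C 6, A 5 (total 17).
A receives 5.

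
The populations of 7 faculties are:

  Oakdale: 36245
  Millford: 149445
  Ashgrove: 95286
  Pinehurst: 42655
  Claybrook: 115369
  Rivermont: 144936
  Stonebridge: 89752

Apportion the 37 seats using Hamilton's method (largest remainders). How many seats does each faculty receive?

The standard divisor is 673688/37 ≈ 18207.784.
Standard quotas: Oakdale 1.9906, Millford 8.2078, Ashgrove 5.2333, Pinehurst 2.3427, Claybrook 6.3362, Rivermont 7.9601, Stonebridge 4.9293.
Lower quotas: Oakdale 1, Millford 8, Ashgrove 5, Pinehurst 2, Claybrook 6, Rivermont 7, Stonebridge 4 (sum 33, leaving 4 seats).
Remainders in descending order: Oakdale 0.9906, Rivermont 0.9601, Stonebridge 0.9293, Pinehurst 0.3427, Claybrook 0.3362, Ashgrove 0.2333, Millford 0.2078.
Largest remainders: Oakdale, Rivermont, Stonebridge, Pinehurst receive the extra seats.

Oakdale 2, Millford 8, Ashgrove 5, Pinehurst 3, Claybrook 6, Rivermont 8, Stonebridge 5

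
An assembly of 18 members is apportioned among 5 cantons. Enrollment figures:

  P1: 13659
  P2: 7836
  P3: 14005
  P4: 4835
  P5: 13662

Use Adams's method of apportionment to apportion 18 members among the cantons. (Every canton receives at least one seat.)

Standard divisor 53997/18 ≈ 2999.833; standard quotas: P1 4.553, P2 2.612, P3 4.669, P4 1.612, P5 4.554.
Rounding up gives 5, 3, 5, 2, 5 = 20 seats, so the divisor must be adjusted.
With modified divisor 3460: modified quotas P1 3.948, P2 2.265, P3 4.048, P4 1.397, P5 3.949.
Rounding up: P1 4, P2 3, P3 5, P4 2, P5 4 (total 18).

P1: 4; P2: 3; P3: 5; P4: 2; P5: 4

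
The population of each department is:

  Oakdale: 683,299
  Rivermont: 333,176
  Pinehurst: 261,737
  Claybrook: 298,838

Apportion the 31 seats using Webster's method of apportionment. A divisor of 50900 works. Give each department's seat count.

With modified divisor 50900: modified quotas Oakdale 13.424, Rivermont 6.546, Pinehurst 5.142, Claybrook 5.871.
Rounding to the nearest integer: Oakdale 13, Rivermont 7, Pinehurst 5, Claybrook 6 (total 31).

Oakdale 13, Rivermont 7, Pinehurst 5, Claybrook 6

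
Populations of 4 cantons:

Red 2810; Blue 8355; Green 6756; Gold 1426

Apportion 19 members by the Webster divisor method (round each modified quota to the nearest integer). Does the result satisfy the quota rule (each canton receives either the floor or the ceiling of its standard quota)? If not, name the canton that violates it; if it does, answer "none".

Standard quotas: Red 2.760, Blue 8.205, Green 6.635, Gold 1.400.
Webster allocation: Red 3, Blue 8, Green 7, Gold 1.
Every allocation lies between the lower and upper quota.

none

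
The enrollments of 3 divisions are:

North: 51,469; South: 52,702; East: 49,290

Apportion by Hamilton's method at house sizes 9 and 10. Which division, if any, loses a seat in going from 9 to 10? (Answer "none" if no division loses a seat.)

At 9 seats: North 3, South 3, East 3.
At 10 seats: North 3, South 4, East 3.
No division's allocation decreased.

none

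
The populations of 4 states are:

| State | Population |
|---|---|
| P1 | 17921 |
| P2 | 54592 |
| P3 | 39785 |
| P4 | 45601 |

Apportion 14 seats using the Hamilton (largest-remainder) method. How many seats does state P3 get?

3

Total 157899; standard divisor 157899/14 ≈ 11278.5.
Standard quotas: P1 1.5890, P2 4.8404, P3 3.5275, P4 4.0432.
Lower quotas: P1 1, P2 4, P3 3, P4 4 (sum 12, leaving 2 seats).
Remainders in descending order: P2 0.8404, P1 0.5890, P3 0.5275, P4 0.0432.
The surplus seats go to P2, P1.
P3 receives 3.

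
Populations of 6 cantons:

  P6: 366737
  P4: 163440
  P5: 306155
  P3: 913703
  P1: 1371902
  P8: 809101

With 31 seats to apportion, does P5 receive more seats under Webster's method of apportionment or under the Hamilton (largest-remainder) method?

Webster: P6 3, P4 1, P5 2, P3 7, P1 11, P8 7.
Hamilton: P6 3, P4 1, P5 3, P3 7, P1 11, P8 6.
P5 gets 2 under Webster and 3 under Hamilton.

Hamilton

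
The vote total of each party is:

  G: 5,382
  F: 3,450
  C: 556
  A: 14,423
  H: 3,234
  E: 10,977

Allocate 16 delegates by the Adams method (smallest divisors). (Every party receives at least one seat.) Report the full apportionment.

G 2, F 2, C 1, A 5, H 2, E 4

Standard divisor 38022/16 ≈ 2376.375; standard quotas: G 2.265, F 1.452, C 0.234, A 6.069, H 1.361, E 4.619.
Rounding up gives 3, 2, 1, 7, 2, 5 = 20 seats, so the divisor must be adjusted.
With modified divisor 3100: modified quotas G 1.736, F 1.113, C 0.179, A 4.653, H 1.043, E 3.541.
Rounding up: G 2, F 2, C 1, A 5, H 2, E 4 (total 16).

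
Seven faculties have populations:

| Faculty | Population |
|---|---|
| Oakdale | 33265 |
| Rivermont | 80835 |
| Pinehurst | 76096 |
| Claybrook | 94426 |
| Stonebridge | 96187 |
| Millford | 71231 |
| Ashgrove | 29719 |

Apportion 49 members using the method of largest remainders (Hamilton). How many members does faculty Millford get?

7

Total 481759; standard divisor 481759/49 ≈ 9831.816.
Standard quotas: Oakdale 3.3834, Rivermont 8.2218, Pinehurst 7.7398, Claybrook 9.6041, Stonebridge 9.7832, Millford 7.2449, Ashgrove 3.0227.
Lower quotas: Oakdale 3, Rivermont 8, Pinehurst 7, Claybrook 9, Stonebridge 9, Millford 7, Ashgrove 3 (sum 46, leaving 3 seats).
Remainders in descending order: Stonebridge 0.7832, Pinehurst 0.7398, Claybrook 0.6041, Oakdale 0.3834, Millford 0.2449, Rivermont 0.2218, Ashgrove 0.0227.
The surplus seats go to Stonebridge, Pinehurst, Claybrook.
Millford receives 7.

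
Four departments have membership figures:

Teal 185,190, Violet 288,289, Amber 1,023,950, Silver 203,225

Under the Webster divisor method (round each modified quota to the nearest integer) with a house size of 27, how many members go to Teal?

Standard divisor 1700654/27 ≈ 62987.185; standard quotas: Teal 2.940, Violet 4.577, Amber 16.256, Silver 3.226.
Rounding to the nearest integer gives Teal 3, Violet 5, Amber 16, Silver 3 — total 27, matching the house size, so no adjustment is needed.
Teal receives 3.

3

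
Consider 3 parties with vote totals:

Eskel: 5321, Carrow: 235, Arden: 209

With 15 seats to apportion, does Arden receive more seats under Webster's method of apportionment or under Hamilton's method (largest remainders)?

Webster

Webster: Eskel 13, Carrow 1, Arden 1.
Hamilton: Eskel 14, Carrow 1, Arden 0.
Arden gets 1 under Webster and 0 under Hamilton.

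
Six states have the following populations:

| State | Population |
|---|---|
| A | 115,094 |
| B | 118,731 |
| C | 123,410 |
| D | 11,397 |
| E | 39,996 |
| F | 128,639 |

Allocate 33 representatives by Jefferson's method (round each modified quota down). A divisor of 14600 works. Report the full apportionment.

With modified divisor 14600: modified quotas A 7.883, B 8.132, C 8.453, D 0.781, E 2.739, F 8.811.
Rounding down: A 7, B 8, C 8, D 0, E 2, F 8 (total 33).

A=7, B=8, C=8, D=0, E=2, F=8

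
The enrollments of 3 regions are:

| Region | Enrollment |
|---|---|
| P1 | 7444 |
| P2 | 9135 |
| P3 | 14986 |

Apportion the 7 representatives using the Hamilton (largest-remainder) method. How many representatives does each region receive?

P1=2, P2=2, P3=3

The standard divisor is 31565/7 ≈ 4509.286.
Standard quotas: P1 1.6508, P2 2.0258, P3 3.3234.
Lower quotas: P1 1, P2 2, P3 3 (sum 6, leaving 1 seat).
Remainders in descending order: P1 0.6508, P3 0.3234, P2 0.0258.
Largest remainder: P1 receives the extra seat.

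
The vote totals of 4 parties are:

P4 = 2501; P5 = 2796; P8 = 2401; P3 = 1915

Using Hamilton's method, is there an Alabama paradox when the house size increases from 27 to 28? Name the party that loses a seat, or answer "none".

none

At 27 seats: P4 7, P5 8, P8 7, P3 5.
At 28 seats: P4 7, P5 8, P8 7, P3 6.
No party's allocation decreased.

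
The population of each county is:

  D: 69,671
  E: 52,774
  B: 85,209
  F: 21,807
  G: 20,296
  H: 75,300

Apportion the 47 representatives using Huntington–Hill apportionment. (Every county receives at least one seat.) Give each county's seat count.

With divisor 6937: modified quotas D 10.043, E 7.608, B 12.283, F 3.144, G 2.926, H 10.855.
Geometric-mean thresholds: D √(10·11)=10.488, E √(7·8)=7.483, B √(12·13)=12.490, F √(3·4)=3.464, G √(2·3)=2.449, H √(10·11)=10.488.
Each quota rounded against its threshold gives D 10, E 8, B 12, F 3, G 3, H 11 (total 47).

D 10; E 8; B 12; F 3; G 3; H 11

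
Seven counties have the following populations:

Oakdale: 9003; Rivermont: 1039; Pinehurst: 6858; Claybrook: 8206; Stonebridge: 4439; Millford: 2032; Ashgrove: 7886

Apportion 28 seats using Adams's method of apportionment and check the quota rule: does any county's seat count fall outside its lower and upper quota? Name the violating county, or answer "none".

Standard quotas: Oakdale 6.388, Rivermont 0.737, Pinehurst 4.866, Claybrook 5.822, Stonebridge 3.150, Millford 1.442, Ashgrove 5.595.
Adams allocation: Oakdale 6, Rivermont 1, Pinehurst 5, Claybrook 6, Stonebridge 3, Millford 2, Ashgrove 5.
Every allocation lies between the lower and upper quota.

none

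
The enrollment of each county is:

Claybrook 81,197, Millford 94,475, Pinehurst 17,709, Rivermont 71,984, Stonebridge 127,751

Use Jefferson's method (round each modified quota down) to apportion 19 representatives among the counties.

Claybrook 4, Millford 5, Pinehurst 0, Rivermont 3, Stonebridge 7

Standard divisor 393116/19 ≈ 20690.316; standard quotas: Claybrook 3.924, Millford 4.566, Pinehurst 0.856, Rivermont 3.479, Stonebridge 6.174.
Rounding down gives 3, 4, 0, 3, 6 = 16 seats, so the divisor must be adjusted.
With modified divisor 18100: modified quotas Claybrook 4.486, Millford 5.220, Pinehurst 0.978, Rivermont 3.977, Stonebridge 7.058.
Rounding down: Claybrook 4, Millford 5, Pinehurst 0, Rivermont 3, Stonebridge 7 (total 19).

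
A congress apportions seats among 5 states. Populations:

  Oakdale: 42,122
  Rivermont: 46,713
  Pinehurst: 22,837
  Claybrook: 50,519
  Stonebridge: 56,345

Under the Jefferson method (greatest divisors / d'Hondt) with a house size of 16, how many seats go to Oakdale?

3

Standard divisor 218536/16 ≈ 13658.5; standard quotas: Oakdale 3.084, Rivermont 3.420, Pinehurst 1.672, Claybrook 3.699, Stonebridge 4.125.
Rounding down gives 3, 3, 1, 3, 4 = 14 seats, so the divisor must be adjusted.
With modified divisor 11550: modified quotas Oakdale 3.647, Rivermont 4.044, Pinehurst 1.977, Claybrook 4.374, Stonebridge 4.878.
Rounding down: Oakdale 3, Rivermont 4, Pinehurst 1, Claybrook 4, Stonebridge 4 (total 16).
Oakdale receives 3.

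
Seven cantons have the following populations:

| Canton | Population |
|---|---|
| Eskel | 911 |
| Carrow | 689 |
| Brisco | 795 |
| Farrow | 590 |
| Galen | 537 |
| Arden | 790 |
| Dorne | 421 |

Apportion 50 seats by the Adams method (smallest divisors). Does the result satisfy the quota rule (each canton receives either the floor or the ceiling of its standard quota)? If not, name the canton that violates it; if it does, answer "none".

none

Standard quotas: Eskel 9.624, Carrow 7.279, Brisco 8.398, Farrow 6.233, Galen 5.673, Arden 8.346, Dorne 4.447.
Adams allocation: Eskel 10, Carrow 7, Brisco 8, Farrow 6, Galen 6, Arden 8, Dorne 5.
Every allocation lies between the lower and upper quota.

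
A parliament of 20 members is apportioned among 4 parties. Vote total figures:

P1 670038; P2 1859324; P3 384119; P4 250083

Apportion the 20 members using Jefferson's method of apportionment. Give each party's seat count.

P1: 4, P2: 13, P3: 2, P4: 1

Standard divisor 3163564/20 ≈ 158178.2; standard quotas: P1 4.236, P2 11.755, P3 2.428, P4 1.581.
Rounding down gives 4, 11, 2, 1 = 18 seats, so the divisor must be adjusted.
With modified divisor 138500: modified quotas P1 4.838, P2 13.425, P3 2.773, P4 1.806.
Rounding down: P1 4, P2 13, P3 2, P4 1 (total 20).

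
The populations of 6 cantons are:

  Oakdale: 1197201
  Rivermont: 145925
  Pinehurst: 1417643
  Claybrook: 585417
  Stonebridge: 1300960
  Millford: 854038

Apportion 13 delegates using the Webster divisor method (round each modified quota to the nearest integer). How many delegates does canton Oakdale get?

3

Standard divisor 5501184/13 ≈ 423168; standard quotas: Oakdale 2.829, Rivermont 0.345, Pinehurst 3.350, Claybrook 1.383, Stonebridge 3.074, Millford 2.018.
Rounding to the nearest integer gives 3, 0, 3, 1, 3, 2 = 12 seats, so the divisor must be adjusted.
With modified divisor 397700: modified quotas Oakdale 3.010, Rivermont 0.367, Pinehurst 3.565, Claybrook 1.472, Stonebridge 3.271, Millford 2.147.
Rounding to the nearest integer: Oakdale 3, Rivermont 0, Pinehurst 4, Claybrook 1, Stonebridge 3, Millford 2 (total 13).
Oakdale receives 3.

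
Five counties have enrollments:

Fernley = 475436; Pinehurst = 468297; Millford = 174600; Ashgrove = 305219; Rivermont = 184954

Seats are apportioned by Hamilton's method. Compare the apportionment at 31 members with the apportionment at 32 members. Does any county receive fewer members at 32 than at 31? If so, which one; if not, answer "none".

none

At 31 seats: Fernley 9, Pinehurst 9, Millford 3, Ashgrove 6, Rivermont 4.
At 32 seats: Fernley 9, Pinehurst 9, Millford 4, Ashgrove 6, Rivermont 4.
No county's allocation decreased.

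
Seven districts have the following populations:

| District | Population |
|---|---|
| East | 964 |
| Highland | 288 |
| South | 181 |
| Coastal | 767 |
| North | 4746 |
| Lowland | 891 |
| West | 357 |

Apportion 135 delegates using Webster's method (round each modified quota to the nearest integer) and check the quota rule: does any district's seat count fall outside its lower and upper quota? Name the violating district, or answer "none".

Standard quotas: East 15.882, Highland 4.745, South 2.982, Coastal 12.637, North 78.193, Lowland 14.680, West 5.882.
Webster allocation: East 16, Highland 5, South 3, Coastal 13, North 77, Lowland 15, West 6.
North has quota 78.193 (lower 78, upper 79) but receives 77 — outside the quota interval.

North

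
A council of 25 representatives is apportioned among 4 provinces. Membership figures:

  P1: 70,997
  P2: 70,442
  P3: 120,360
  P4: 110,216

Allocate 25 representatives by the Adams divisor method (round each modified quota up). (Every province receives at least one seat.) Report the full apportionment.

P1 5; P2 5; P3 8; P4 7

Standard divisor 372015/25 ≈ 14880.6; standard quotas: P1 4.771, P2 4.734, P3 8.088, P4 7.407.
Rounding up gives 5, 5, 9, 8 = 27 seats, so the divisor must be adjusted.
With modified divisor 16500: modified quotas P1 4.303, P2 4.269, P3 7.295, P4 6.680.
Rounding up: P1 5, P2 5, P3 8, P4 7 (total 25).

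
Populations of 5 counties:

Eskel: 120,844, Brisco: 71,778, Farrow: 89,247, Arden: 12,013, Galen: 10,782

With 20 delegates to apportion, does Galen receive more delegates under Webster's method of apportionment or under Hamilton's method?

Webster

Webster: Eskel 8, Brisco 4, Farrow 6, Arden 1, Galen 1.
Hamilton: Eskel 8, Brisco 5, Farrow 6, Arden 1, Galen 0.
Galen gets 1 under Webster and 0 under Hamilton.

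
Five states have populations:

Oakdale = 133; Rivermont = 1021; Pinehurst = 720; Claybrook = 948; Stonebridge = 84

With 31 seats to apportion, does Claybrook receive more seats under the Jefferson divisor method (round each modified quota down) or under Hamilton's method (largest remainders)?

Jefferson: Oakdale 1, Rivermont 11, Pinehurst 8, Claybrook 11, Stonebridge 0.
Hamilton: Oakdale 1, Rivermont 11, Pinehurst 8, Claybrook 10, Stonebridge 1.
Claybrook gets 11 under Jefferson and 10 under Hamilton.

Jefferson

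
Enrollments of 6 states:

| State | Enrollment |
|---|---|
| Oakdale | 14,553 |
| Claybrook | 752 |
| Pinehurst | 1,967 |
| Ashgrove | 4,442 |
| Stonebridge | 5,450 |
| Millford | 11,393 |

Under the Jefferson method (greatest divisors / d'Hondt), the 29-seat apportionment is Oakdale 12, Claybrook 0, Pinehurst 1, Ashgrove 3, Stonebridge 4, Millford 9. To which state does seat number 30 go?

Priority for the next seat is population ÷ (current seats + 1).
Priorities: Oakdale 1119.462, Claybrook 752.000, Pinehurst 983.500, Ashgrove 1110.500, Stonebridge 1090.000, Millford 1139.300.
Highest priority: Millford.

Millford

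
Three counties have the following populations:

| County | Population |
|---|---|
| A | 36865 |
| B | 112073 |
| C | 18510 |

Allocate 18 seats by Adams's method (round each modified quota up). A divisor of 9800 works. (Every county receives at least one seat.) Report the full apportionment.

A 4, B 12, C 2

With modified divisor 9800: modified quotas A 3.762, B 11.436, C 1.889.
Rounding up: A 4, B 12, C 2 (total 18).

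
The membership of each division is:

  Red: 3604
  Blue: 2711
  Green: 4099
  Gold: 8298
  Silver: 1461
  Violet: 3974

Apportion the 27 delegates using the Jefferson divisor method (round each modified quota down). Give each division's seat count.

Standard divisor 24147/27 ≈ 894.333; standard quotas: Red 4.030, Blue 3.031, Green 4.583, Gold 9.278, Silver 1.634, Violet 4.444.
Rounding down gives 4, 3, 4, 9, 1, 4 = 25 seats, so the divisor must be adjusted.
With modified divisor 800: modified quotas Red 4.505, Blue 3.389, Green 5.124, Gold 10.373, Silver 1.826, Violet 4.968.
Rounding down: Red 4, Blue 3, Green 5, Gold 10, Silver 1, Violet 4 (total 27).

Red=4, Blue=3, Green=5, Gold=10, Silver=1, Violet=4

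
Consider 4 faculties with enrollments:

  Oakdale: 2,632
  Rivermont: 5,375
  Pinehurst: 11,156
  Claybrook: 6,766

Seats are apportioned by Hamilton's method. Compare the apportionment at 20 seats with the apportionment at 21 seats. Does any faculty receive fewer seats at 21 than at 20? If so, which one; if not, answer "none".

none

At 20 seats: Oakdale 2, Rivermont 4, Pinehurst 9, Claybrook 5.
At 21 seats: Oakdale 2, Rivermont 4, Pinehurst 9, Claybrook 6.
No faculty's allocation decreased.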